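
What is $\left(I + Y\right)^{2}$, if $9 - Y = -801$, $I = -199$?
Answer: $373321$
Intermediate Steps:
$Y = 810$ ($Y = 9 - -801 = 9 + 801 = 810$)
$\left(I + Y\right)^{2} = \left(-199 + 810\right)^{2} = 611^{2} = 373321$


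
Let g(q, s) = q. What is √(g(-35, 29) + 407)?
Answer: 2*√93 ≈ 19.287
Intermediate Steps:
√(g(-35, 29) + 407) = √(-35 + 407) = √372 = 2*√93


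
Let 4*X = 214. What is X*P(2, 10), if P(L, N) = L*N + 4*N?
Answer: 3210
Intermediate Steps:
X = 107/2 (X = (¼)*214 = 107/2 ≈ 53.500)
P(L, N) = 4*N + L*N
X*P(2, 10) = 107*(10*(4 + 2))/2 = 107*(10*6)/2 = (107/2)*60 = 3210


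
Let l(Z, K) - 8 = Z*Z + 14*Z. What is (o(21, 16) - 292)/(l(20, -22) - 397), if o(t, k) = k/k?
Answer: -1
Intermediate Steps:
o(t, k) = 1
l(Z, K) = 8 + Z² + 14*Z (l(Z, K) = 8 + (Z*Z + 14*Z) = 8 + (Z² + 14*Z) = 8 + Z² + 14*Z)
(o(21, 16) - 292)/(l(20, -22) - 397) = (1 - 292)/((8 + 20² + 14*20) - 397) = -291/((8 + 400 + 280) - 397) = -291/(688 - 397) = -291/291 = -291*1/291 = -1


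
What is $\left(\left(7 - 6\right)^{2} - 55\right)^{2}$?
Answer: $2916$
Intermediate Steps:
$\left(\left(7 - 6\right)^{2} - 55\right)^{2} = \left(1^{2} - 55\right)^{2} = \left(1 - 55\right)^{2} = \left(-54\right)^{2} = 2916$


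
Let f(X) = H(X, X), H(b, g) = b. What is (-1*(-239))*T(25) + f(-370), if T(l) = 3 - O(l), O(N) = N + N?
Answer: -11603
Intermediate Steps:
f(X) = X
O(N) = 2*N
T(l) = 3 - 2*l
(-1*(-239))*T(25) + f(-370) = (-1*(-239))*(3 - 2*25) - 370 = 239*(3 - 50) - 370 = 239*(-47) - 370 = -11233 - 370 = -11603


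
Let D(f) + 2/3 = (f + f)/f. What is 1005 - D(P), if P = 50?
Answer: 3011/3 ≈ 1003.7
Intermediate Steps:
D(f) = 4/3 (D(f) = -⅔ + (f + f)/f = -⅔ + (2*f)/f = -⅔ + 2 = 4/3)
1005 - D(P) = 1005 - 1*4/3 = 1005 - 4/3 = 3011/3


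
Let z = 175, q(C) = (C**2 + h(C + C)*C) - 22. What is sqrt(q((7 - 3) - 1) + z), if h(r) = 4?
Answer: sqrt(174) ≈ 13.191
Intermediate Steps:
q(C) = -22 + C**2 + 4*C (q(C) = (C**2 + 4*C) - 22 = -22 + C**2 + 4*C)
sqrt(q((7 - 3) - 1) + z) = sqrt((-22 + ((7 - 3) - 1)**2 + 4*((7 - 3) - 1)) + 175) = sqrt((-22 + (4 - 1)**2 + 4*(4 - 1)) + 175) = sqrt((-22 + 3**2 + 4*3) + 175) = sqrt((-22 + 9 + 12) + 175) = sqrt(-1 + 175) = sqrt(174)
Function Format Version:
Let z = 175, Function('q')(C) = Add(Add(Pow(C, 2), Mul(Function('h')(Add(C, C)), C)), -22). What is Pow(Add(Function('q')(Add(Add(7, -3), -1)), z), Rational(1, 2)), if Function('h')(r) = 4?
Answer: Pow(174, Rational(1, 2)) ≈ 13.191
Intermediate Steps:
Function('q')(C) = Add(-22, Pow(C, 2), Mul(4, C)) (Function('q')(C) = Add(Add(Pow(C, 2), Mul(4, C)), -22) = Add(-22, Pow(C, 2), Mul(4, C)))
Pow(Add(Function('q')(Add(Add(7, -3), -1)), z), Rational(1, 2)) = Pow(Add(Add(-22, Pow(Add(Add(7, -3), -1), 2), Mul(4, Add(Add(7, -3), -1))), 175), Rational(1, 2)) = Pow(Add(Add(-22, Pow(Add(4, -1), 2), Mul(4, Add(4, -1))), 175), Rational(1, 2)) = Pow(Add(Add(-22, Pow(3, 2), Mul(4, 3)), 175), Rational(1, 2)) = Pow(Add(Add(-22, 9, 12), 175), Rational(1, 2)) = Pow(Add(-1, 175), Rational(1, 2)) = Pow(174, Rational(1, 2))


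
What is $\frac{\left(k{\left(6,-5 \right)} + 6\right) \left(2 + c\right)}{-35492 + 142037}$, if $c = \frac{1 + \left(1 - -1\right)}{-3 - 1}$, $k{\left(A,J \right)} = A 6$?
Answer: $\frac{7}{14206} \approx 0.00049275$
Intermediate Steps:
$k{\left(A,J \right)} = 6 A$
$c = - \frac{3}{4}$ ($c = \frac{1 + \left(1 + 1\right)}{-4} = \left(1 + 2\right) \left(- \frac{1}{4}\right) = 3 \left(- \frac{1}{4}\right) = - \frac{3}{4} \approx -0.75$)
$\frac{\left(k{\left(6,-5 \right)} + 6\right) \left(2 + c\right)}{-35492 + 142037} = \frac{\left(6 \cdot 6 + 6\right) \left(2 - \frac{3}{4}\right)}{-35492 + 142037} = \frac{\left(36 + 6\right) \frac{5}{4}}{106545} = 42 \cdot \frac{5}{4} \cdot \frac{1}{106545} = \frac{105}{2} \cdot \frac{1}{106545} = \frac{7}{14206}$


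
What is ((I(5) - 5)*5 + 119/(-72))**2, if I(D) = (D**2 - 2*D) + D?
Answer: 27888961/5184 ≈ 5379.8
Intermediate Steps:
I(D) = D**2 - D
((I(5) - 5)*5 + 119/(-72))**2 = ((5*(-1 + 5) - 5)*5 + 119/(-72))**2 = ((5*4 - 5)*5 + 119*(-1/72))**2 = ((20 - 5)*5 - 119/72)**2 = (15*5 - 119/72)**2 = (75 - 119/72)**2 = (5281/72)**2 = 27888961/5184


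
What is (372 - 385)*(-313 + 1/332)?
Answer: 1350895/332 ≈ 4069.0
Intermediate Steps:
(372 - 385)*(-313 + 1/332) = -13*(-313 + 1/332) = -13*(-103915/332) = 1350895/332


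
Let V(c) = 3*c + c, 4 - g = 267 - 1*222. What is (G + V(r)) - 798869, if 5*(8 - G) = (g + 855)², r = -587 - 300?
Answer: -4674641/5 ≈ -9.3493e+5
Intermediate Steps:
g = -41 (g = 4 - (267 - 1*222) = 4 - (267 - 222) = 4 - 1*45 = 4 - 45 = -41)
r = -887
V(c) = 4*c
G = -662556/5 (G = 8 - (-41 + 855)²/5 = 8 - ⅕*814² = 8 - ⅕*662596 = 8 - 662596/5 = -662556/5 ≈ -1.3251e+5)
(G + V(r)) - 798869 = (-662556/5 + 4*(-887)) - 798869 = (-662556/5 - 3548) - 798869 = -680296/5 - 798869 = -4674641/5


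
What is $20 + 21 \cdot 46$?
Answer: $986$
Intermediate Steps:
$20 + 21 \cdot 46 = 20 + 966 = 986$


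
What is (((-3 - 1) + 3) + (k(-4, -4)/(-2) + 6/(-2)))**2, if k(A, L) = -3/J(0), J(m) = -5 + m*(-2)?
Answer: 1849/100 ≈ 18.490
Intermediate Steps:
J(m) = -5 - 2*m
k(A, L) = 3/5 (k(A, L) = -3/(-5 - 2*0) = -3/(-5 + 0) = -3/(-5) = -3*(-1/5) = 3/5)
(((-3 - 1) + 3) + (k(-4, -4)/(-2) + 6/(-2)))**2 = (((-3 - 1) + 3) + ((3/5)/(-2) + 6/(-2)))**2 = ((-4 + 3) + ((3/5)*(-1/2) + 6*(-1/2)))**2 = (-1 + (-3/10 - 3))**2 = (-1 - 33/10)**2 = (-43/10)**2 = 1849/100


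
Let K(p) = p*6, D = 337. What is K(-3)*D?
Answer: -6066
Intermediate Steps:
K(p) = 6*p
K(-3)*D = (6*(-3))*337 = -18*337 = -6066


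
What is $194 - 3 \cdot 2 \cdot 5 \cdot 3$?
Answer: $104$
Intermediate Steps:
$194 - 3 \cdot 2 \cdot 5 \cdot 3 = 194 - 3 \cdot 10 \cdot 3 = 194 - 3 \cdot 30 = 194 - 90 = 104$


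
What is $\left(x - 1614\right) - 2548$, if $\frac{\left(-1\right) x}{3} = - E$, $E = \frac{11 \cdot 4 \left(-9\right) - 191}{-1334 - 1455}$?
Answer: $- \frac{11606057}{2789} \approx -4161.4$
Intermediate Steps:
$E = \frac{587}{2789}$ ($E = \frac{44 \left(-9\right) - 191}{-2789} = \left(-396 - 191\right) \left(- \frac{1}{2789}\right) = \left(-587\right) \left(- \frac{1}{2789}\right) = \frac{587}{2789} \approx 0.21047$)
$x = \frac{1761}{2789}$ ($x = - 3 \left(\left(-1\right) \frac{587}{2789}\right) = \left(-3\right) \left(- \frac{587}{2789}\right) = \frac{1761}{2789} \approx 0.63141$)
$\left(x - 1614\right) - 2548 = \left(\frac{1761}{2789} - 1614\right) - 2548 = - \frac{4499685}{2789} - 2548 = - \frac{11606057}{2789}$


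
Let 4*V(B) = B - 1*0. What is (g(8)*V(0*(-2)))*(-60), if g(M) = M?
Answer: 0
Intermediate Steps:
V(B) = B/4 (V(B) = (B - 1*0)/4 = (B + 0)/4 = B/4)
(g(8)*V(0*(-2)))*(-60) = (8*((0*(-2))/4))*(-60) = (8*((¼)*0))*(-60) = (8*0)*(-60) = 0*(-60) = 0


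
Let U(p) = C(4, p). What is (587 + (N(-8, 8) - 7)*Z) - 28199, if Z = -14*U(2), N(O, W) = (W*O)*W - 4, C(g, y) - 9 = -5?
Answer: 1676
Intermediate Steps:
C(g, y) = 4 (C(g, y) = 9 - 5 = 4)
N(O, W) = -4 + O*W**2 (N(O, W) = (O*W)*W - 4 = O*W**2 - 4 = -4 + O*W**2)
U(p) = 4
Z = -56 (Z = -14*4 = -56)
(587 + (N(-8, 8) - 7)*Z) - 28199 = (587 + ((-4 - 8*8**2) - 7)*(-56)) - 28199 = (587 + ((-4 - 8*64) - 7)*(-56)) - 28199 = (587 + ((-4 - 512) - 7)*(-56)) - 28199 = (587 + (-516 - 7)*(-56)) - 28199 = (587 - 523*(-56)) - 28199 = (587 + 29288) - 28199 = 29875 - 28199 = 1676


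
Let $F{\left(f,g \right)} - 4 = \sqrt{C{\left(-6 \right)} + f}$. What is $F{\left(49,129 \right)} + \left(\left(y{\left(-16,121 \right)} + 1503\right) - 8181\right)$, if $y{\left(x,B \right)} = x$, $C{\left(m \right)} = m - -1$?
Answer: $-6690 + 2 \sqrt{11} \approx -6683.4$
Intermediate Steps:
$C{\left(m \right)} = 1 + m$ ($C{\left(m \right)} = m + 1 = 1 + m$)
$F{\left(f,g \right)} = 4 + \sqrt{-5 + f}$ ($F{\left(f,g \right)} = 4 + \sqrt{\left(1 - 6\right) + f} = 4 + \sqrt{-5 + f}$)
$F{\left(49,129 \right)} + \left(\left(y{\left(-16,121 \right)} + 1503\right) - 8181\right) = \left(4 + \sqrt{-5 + 49}\right) + \left(\left(-16 + 1503\right) - 8181\right) = \left(4 + \sqrt{44}\right) + \left(1487 - 8181\right) = \left(4 + 2 \sqrt{11}\right) - 6694 = -6690 + 2 \sqrt{11}$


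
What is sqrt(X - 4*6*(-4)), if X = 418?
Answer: sqrt(514) ≈ 22.672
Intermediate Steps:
sqrt(X - 4*6*(-4)) = sqrt(418 - 4*6*(-4)) = sqrt(418 - 24*(-4)) = sqrt(418 + 96) = sqrt(514)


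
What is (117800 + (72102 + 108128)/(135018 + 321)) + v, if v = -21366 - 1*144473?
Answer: -6501369991/135339 ≈ -48038.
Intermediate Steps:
v = -165839 (v = -21366 - 144473 = -165839)
(117800 + (72102 + 108128)/(135018 + 321)) + v = (117800 + (72102 + 108128)/(135018 + 321)) - 165839 = (117800 + 180230/135339) - 165839 = 15943114430/135339 - 165839 = -6501369991/135339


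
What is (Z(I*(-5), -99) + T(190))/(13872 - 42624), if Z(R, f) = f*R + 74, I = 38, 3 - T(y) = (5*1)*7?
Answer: -1571/2396 ≈ -0.65568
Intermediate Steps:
T(y) = -32 (T(y) = 3 - 5*1*7 = 3 - 5*7 = 3 - 1*35 = 3 - 35 = -32)
Z(R, f) = 74 + R*f (Z(R, f) = R*f + 74 = 74 + R*f)
(Z(I*(-5), -99) + T(190))/(13872 - 42624) = ((74 + (38*(-5))*(-99)) - 32)/(13872 - 42624) = ((74 - 190*(-99)) - 32)/(-28752) = ((74 + 18810) - 32)*(-1/28752) = (18884 - 32)*(-1/28752) = 18852*(-1/28752) = -1571/2396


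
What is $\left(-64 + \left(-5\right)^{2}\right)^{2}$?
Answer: $1521$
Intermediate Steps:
$\left(-64 + \left(-5\right)^{2}\right)^{2} = \left(-64 + 25\right)^{2} = \left(-39\right)^{2} = 1521$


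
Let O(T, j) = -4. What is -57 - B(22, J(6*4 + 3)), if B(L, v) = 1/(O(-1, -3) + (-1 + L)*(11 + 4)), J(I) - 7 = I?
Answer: -17728/311 ≈ -57.003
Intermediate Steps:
J(I) = 7 + I
B(L, v) = 1/(-19 + 15*L) (B(L, v) = 1/(-4 + (-1 + L)*(11 + 4)) = 1/(-4 + (-1 + L)*15) = 1/(-4 + (-15 + 15*L)) = 1/(-19 + 15*L))
-57 - B(22, J(6*4 + 3)) = -57 - 1/(-19 + 15*22) = -57 - 1/(-19 + 330) = -57 - 1/311 = -17728/311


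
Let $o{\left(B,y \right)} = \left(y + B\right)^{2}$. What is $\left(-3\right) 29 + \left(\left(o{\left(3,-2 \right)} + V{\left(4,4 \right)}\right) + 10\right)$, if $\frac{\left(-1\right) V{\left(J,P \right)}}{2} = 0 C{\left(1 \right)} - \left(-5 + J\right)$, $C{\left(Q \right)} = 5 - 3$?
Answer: $-78$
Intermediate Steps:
$C{\left(Q \right)} = 2$
$V{\left(J,P \right)} = -10 + 2 J$ ($V{\left(J,P \right)} = - 2 \left(0 \cdot 2 - \left(-5 + J\right)\right) = - 2 \left(0 - \left(-5 + J\right)\right) = - 2 \left(5 - J\right) = -10 + 2 J$)
$o{\left(B,y \right)} = \left(B + y\right)^{2}$
$\left(-3\right) 29 + \left(\left(o{\left(3,-2 \right)} + V{\left(4,4 \right)}\right) + 10\right) = \left(-3\right) 29 + \left(\left(\left(3 - 2\right)^{2} + \left(-10 + 2 \cdot 4\right)\right) + 10\right) = -87 + \left(\left(1^{2} + \left(-10 + 8\right)\right) + 10\right) = -87 + \left(\left(1 - 2\right) + 10\right) = -87 + \left(-1 + 10\right) = -87 + 9 = -78$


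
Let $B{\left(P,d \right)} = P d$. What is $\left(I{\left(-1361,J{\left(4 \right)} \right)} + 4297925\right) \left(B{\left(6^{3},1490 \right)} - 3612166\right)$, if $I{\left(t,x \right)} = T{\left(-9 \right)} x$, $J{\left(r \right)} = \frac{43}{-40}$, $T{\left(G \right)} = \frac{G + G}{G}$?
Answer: $- \frac{141415672993491}{10} \approx -1.4142 \cdot 10^{13}$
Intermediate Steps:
$T{\left(G \right)} = 2$ ($T{\left(G \right)} = \frac{2 G}{G} = 2$)
$J{\left(r \right)} = - \frac{43}{40}$ ($J{\left(r \right)} = 43 \left(- \frac{1}{40}\right) = - \frac{43}{40}$)
$I{\left(t,x \right)} = 2 x$
$\left(I{\left(-1361,J{\left(4 \right)} \right)} + 4297925\right) \left(B{\left(6^{3},1490 \right)} - 3612166\right) = \left(2 \left(- \frac{43}{40}\right) + 4297925\right) \left(6^{3} \cdot 1490 - 3612166\right) = \left(- \frac{43}{20} + 4297925\right) \left(216 \cdot 1490 - 3612166\right) = \frac{85958457 \left(321840 - 3612166\right)}{20} = \frac{85958457}{20} \left(-3290326\right) = - \frac{141415672993491}{10}$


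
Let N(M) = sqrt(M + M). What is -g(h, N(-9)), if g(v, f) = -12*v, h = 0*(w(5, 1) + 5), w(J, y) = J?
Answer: 0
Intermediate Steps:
N(M) = sqrt(2)*sqrt(M) (N(M) = sqrt(2*M) = sqrt(2)*sqrt(M))
h = 0 (h = 0*(5 + 5) = 0*10 = 0)
-g(h, N(-9)) = -(-12)*0 = -1*0 = 0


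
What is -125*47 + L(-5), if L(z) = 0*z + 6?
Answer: -5869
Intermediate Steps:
L(z) = 6 (L(z) = 0 + 6 = 6)
-125*47 + L(-5) = -125*47 + 6 = -5875 + 6 = -5869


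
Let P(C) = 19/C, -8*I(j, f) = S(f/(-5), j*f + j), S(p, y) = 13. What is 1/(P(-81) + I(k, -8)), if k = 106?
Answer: -648/1205 ≈ -0.53776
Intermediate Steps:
I(j, f) = -13/8 (I(j, f) = -1/8*13 = -13/8)
1/(P(-81) + I(k, -8)) = 1/(19/(-81) - 13/8) = 1/(19*(-1/81) - 13/8) = 1/(-19/81 - 13/8) = 1/(-1205/648) = -648/1205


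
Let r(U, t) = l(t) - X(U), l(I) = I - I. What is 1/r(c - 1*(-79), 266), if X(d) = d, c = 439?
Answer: -1/518 ≈ -0.0019305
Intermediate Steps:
l(I) = 0
r(U, t) = -U (r(U, t) = 0 - U = -U)
1/r(c - 1*(-79), 266) = 1/(-(439 - 1*(-79))) = 1/(-(439 + 79)) = 1/(-1*518) = 1/(-518) = -1/518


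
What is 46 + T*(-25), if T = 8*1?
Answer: -154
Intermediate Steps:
T = 8
46 + T*(-25) = 46 + 8*(-25) = 46 - 200 = -154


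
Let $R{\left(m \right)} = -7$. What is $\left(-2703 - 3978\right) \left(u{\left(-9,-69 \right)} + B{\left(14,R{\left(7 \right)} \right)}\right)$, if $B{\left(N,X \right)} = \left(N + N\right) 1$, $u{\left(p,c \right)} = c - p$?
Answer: $213792$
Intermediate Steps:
$B{\left(N,X \right)} = 2 N$ ($B{\left(N,X \right)} = 2 N 1 = 2 N$)
$\left(-2703 - 3978\right) \left(u{\left(-9,-69 \right)} + B{\left(14,R{\left(7 \right)} \right)}\right) = \left(-2703 - 3978\right) \left(\left(-69 - -9\right) + 2 \cdot 14\right) = - 6681 \left(\left(-69 + 9\right) + 28\right) = - 6681 \left(-60 + 28\right) = \left(-6681\right) \left(-32\right) = 213792$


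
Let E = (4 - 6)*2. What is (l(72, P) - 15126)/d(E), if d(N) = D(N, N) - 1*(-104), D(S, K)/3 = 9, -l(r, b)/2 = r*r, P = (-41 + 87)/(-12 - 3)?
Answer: -25494/131 ≈ -194.61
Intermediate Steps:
P = -46/15 (P = 46/(-15) = 46*(-1/15) = -46/15 ≈ -3.0667)
l(r, b) = -2*r² (l(r, b) = -2*r*r = -2*r²)
D(S, K) = 27 (D(S, K) = 3*9 = 27)
E = -4 (E = -2*2 = -4)
d(N) = 131 (d(N) = 27 - 1*(-104) = 27 + 104 = 131)
(l(72, P) - 15126)/d(E) = (-2*72² - 15126)/131 = (-2*5184 - 15126)*(1/131) = (-10368 - 15126)*(1/131) = -25494*1/131 = -25494/131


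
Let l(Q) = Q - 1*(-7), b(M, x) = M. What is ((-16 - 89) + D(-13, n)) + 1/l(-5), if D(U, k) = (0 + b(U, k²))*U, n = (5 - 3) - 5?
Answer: 129/2 ≈ 64.500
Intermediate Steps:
l(Q) = 7 + Q (l(Q) = Q + 7 = 7 + Q)
n = -3 (n = 2 - 5 = -3)
D(U, k) = U² (D(U, k) = (0 + U)*U = U*U = U²)
((-16 - 89) + D(-13, n)) + 1/l(-5) = ((-16 - 89) + (-13)²) + 1/(7 - 5) = (-105 + 169) + 1/2 = 64 + ½ = 129/2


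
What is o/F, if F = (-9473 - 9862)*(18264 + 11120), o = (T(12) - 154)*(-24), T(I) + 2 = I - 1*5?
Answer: -149/23672485 ≈ -6.2942e-6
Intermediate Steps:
T(I) = -7 + I (T(I) = -2 + (I - 1*5) = -2 + (I - 5) = -2 + (-5 + I) = -7 + I)
o = 3576 (o = ((-7 + 12) - 154)*(-24) = (5 - 154)*(-24) = -149*(-24) = 3576)
F = -568139640 (F = -19335*29384 = -568139640)
o/F = 3576/(-568139640) = 3576*(-1/568139640) = -149/23672485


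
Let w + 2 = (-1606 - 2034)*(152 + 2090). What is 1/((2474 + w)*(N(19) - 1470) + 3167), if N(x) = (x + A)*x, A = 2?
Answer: 1/8737658135 ≈ 1.1445e-10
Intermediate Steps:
N(x) = x*(2 + x) (N(x) = (x + 2)*x = (2 + x)*x = x*(2 + x))
w = -8160882 (w = -2 + (-1606 - 2034)*(152 + 2090) = -2 - 3640*2242 = -2 - 8160880 = -8160882)
1/((2474 + w)*(N(19) - 1470) + 3167) = 1/((2474 - 8160882)*(19*(2 + 19) - 1470) + 3167) = 1/(-8158408*(19*21 - 1470) + 3167) = 1/(-8158408*(399 - 1470) + 3167) = 1/(-8158408*(-1071) + 3167) = 1/(8737654968 + 3167) = 1/8737658135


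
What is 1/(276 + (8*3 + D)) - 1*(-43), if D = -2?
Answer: 12815/298 ≈ 43.003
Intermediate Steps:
1/(276 + (8*3 + D)) - 1*(-43) = 1/(276 + (8*3 - 2)) - 1*(-43) = 1/(276 + (24 - 2)) + 43 = 1/(276 + 22) + 43 = 1/298 + 43 = 12815/298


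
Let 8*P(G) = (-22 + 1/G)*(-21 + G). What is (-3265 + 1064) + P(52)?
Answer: -951049/416 ≈ -2286.2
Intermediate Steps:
P(G) = (-22 + 1/G)*(-21 + G)/8 (P(G) = ((-22 + 1/G)*(-21 + G))/8 = (-22 + 1/G)*(-21 + G)/8)
(-3265 + 1064) + P(52) = (-3265 + 1064) + (1/8)*(-21 - 1*52*(-463 + 22*52))/52 = -2201 + (1/8)*(1/52)*(-21 - 1*52*(-463 + 1144)) = -2201 + (1/8)*(1/52)*(-21 - 1*52*681) = -2201 + (1/8)*(1/52)*(-21 - 35412) = -2201 + (1/8)*(1/52)*(-35433) = -2201 - 35433/416 = -951049/416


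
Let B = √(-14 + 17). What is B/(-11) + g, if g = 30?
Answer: 30 - √3/11 ≈ 29.843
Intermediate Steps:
B = √3 ≈ 1.7320
B/(-11) + g = √3/(-11) + 30 = √3*(-1/11) + 30 = -√3/11 + 30 = 30 - √3/11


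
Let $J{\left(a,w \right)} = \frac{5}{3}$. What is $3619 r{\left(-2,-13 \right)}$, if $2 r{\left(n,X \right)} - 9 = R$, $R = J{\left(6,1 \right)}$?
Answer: $\frac{57904}{3} \approx 19301.0$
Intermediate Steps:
$J{\left(a,w \right)} = \frac{5}{3}$ ($J{\left(a,w \right)} = 5 \cdot \frac{1}{3} = \frac{5}{3}$)
$R = \frac{5}{3} \approx 1.6667$
$r{\left(n,X \right)} = \frac{16}{3}$ ($r{\left(n,X \right)} = \frac{9}{2} + \frac{1}{2} \cdot \frac{5}{3} = \frac{9}{2} + \frac{5}{6} = \frac{16}{3}$)
$3619 r{\left(-2,-13 \right)} = 3619 \cdot \frac{16}{3} = \frac{57904}{3}$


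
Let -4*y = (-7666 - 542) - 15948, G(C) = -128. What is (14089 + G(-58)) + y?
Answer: 20000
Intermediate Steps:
y = 6039 (y = -((-7666 - 542) - 15948)/4 = -(-8208 - 15948)/4 = -1/4*(-24156) = 6039)
(14089 + G(-58)) + y = (14089 - 128) + 6039 = 13961 + 6039 = 20000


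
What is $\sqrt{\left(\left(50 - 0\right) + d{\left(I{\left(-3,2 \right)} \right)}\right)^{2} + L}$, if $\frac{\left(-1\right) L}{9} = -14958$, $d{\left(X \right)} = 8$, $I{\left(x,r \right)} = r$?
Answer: $\sqrt{137986} \approx 371.46$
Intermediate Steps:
$L = 134622$ ($L = \left(-9\right) \left(-14958\right) = 134622$)
$\sqrt{\left(\left(50 - 0\right) + d{\left(I{\left(-3,2 \right)} \right)}\right)^{2} + L} = \sqrt{\left(\left(50 - 0\right) + 8\right)^{2} + 134622} = \sqrt{\left(\left(50 + \left(-4 + 4\right)\right) + 8\right)^{2} + 134622} = \sqrt{\left(\left(50 + 0\right) + 8\right)^{2} + 134622} = \sqrt{\left(50 + 8\right)^{2} + 134622} = \sqrt{58^{2} + 134622} = \sqrt{3364 + 134622} = \sqrt{137986}$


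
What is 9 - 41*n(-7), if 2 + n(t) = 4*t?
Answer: 1239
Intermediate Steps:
n(t) = -2 + 4*t
9 - 41*n(-7) = 9 - 41*(-2 + 4*(-7)) = 9 - 41*(-2 - 28) = 9 - 41*(-30) = 9 + 1230 = 1239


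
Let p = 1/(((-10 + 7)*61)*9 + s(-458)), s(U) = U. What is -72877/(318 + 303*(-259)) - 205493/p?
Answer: 33808673222512/78159 ≈ 4.3256e+8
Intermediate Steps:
p = -1/2105 (p = 1/(((-10 + 7)*61)*9 - 458) = 1/(-3*61*9 - 458) = 1/(-183*9 - 458) = 1/(-1647 - 458) = 1/(-2105) = -1/2105 ≈ -0.00047506)
-72877/(318 + 303*(-259)) - 205493/p = -72877/(318 + 303*(-259)) - 205493/(-1/2105) = -72877/(318 - 78477) - 205493*(-2105) = -72877/(-78159) + 432562765 = -72877*(-1/78159) + 432562765 = 72877/78159 + 432562765 = 33808673222512/78159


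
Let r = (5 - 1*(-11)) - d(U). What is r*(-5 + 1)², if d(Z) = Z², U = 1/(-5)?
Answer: 6384/25 ≈ 255.36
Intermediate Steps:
U = -⅕ ≈ -0.20000
r = 399/25 (r = (5 - 1*(-11)) - (-⅕)² = (5 + 11) - 1*1/25 = 16 - 1/25 = 399/25 ≈ 15.960)
r*(-5 + 1)² = 399*(-5 + 1)²/25 = (399/25)*(-4)² = (399/25)*16 = 6384/25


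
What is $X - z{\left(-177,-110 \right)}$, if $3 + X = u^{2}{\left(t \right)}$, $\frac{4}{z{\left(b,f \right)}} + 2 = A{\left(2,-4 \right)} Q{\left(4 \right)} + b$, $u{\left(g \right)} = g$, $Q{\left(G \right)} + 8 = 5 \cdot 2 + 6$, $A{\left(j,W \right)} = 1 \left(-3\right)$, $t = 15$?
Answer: $\frac{45070}{203} \approx 222.02$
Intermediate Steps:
$A{\left(j,W \right)} = -3$
$Q{\left(G \right)} = 8$ ($Q{\left(G \right)} = -8 + \left(5 \cdot 2 + 6\right) = -8 + \left(10 + 6\right) = -8 + 16 = 8$)
$z{\left(b,f \right)} = \frac{4}{-26 + b}$ ($z{\left(b,f \right)} = \frac{4}{-2 + \left(\left(-3\right) 8 + b\right)} = \frac{4}{-2 + \left(-24 + b\right)} = \frac{4}{-26 + b}$)
$X = 222$ ($X = -3 + 15^{2} = -3 + 225 = 222$)
$X - z{\left(-177,-110 \right)} = 222 - \frac{4}{-26 - 177} = 222 - \frac{4}{-203} = 222 - 4 \left(- \frac{1}{203}\right) = 222 - - \frac{4}{203} = 222 + \frac{4}{203} = \frac{45070}{203}$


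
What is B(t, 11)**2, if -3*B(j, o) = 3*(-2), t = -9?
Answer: 4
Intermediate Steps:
B(j, o) = 2 (B(j, o) = -(-2) = -1/3*(-6) = 2)
B(t, 11)**2 = 2**2 = 4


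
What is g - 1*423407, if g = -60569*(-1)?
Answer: -362838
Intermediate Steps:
g = 60569
g - 1*423407 = 60569 - 1*423407 = 60569 - 423407 = -362838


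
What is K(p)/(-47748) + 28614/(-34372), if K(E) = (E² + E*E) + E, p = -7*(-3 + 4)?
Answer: -342347281/410298564 ≈ -0.83439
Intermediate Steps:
p = -7 (p = -7*1 = -7)
K(E) = E + 2*E² (K(E) = (E² + E²) + E = 2*E² + E = E + 2*E²)
K(p)/(-47748) + 28614/(-34372) = -7*(1 + 2*(-7))/(-47748) + 28614/(-34372) = -7*(1 - 14)*(-1/47748) + 28614*(-1/34372) = -7*(-13)*(-1/47748) - 14307/17186 = 91*(-1/47748) - 14307/17186 = -91/47748 - 14307/17186 = -342347281/410298564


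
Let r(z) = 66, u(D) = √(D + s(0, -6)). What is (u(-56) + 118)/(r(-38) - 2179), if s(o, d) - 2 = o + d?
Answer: -118/2113 - 2*I*√15/2113 ≈ -0.055845 - 0.0036659*I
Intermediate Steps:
s(o, d) = 2 + d + o (s(o, d) = 2 + (o + d) = 2 + (d + o) = 2 + d + o)
u(D) = √(-4 + D) (u(D) = √(D + (2 - 6 + 0)) = √(D - 4) = √(-4 + D))
(u(-56) + 118)/(r(-38) - 2179) = (√(-4 - 56) + 118)/(66 - 2179) = (√(-60) + 118)/(-2113) = (2*I*√15 + 118)*(-1/2113) = (118 + 2*I*√15)*(-1/2113) = -118/2113 - 2*I*√15/2113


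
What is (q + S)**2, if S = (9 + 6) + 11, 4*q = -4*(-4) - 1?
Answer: 14161/16 ≈ 885.06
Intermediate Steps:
q = 15/4 (q = (-4*(-4) - 1)/4 = (16 - 1)/4 = (1/4)*15 = 15/4 ≈ 3.7500)
S = 26 (S = 15 + 11 = 26)
(q + S)**2 = (15/4 + 26)**2 = (119/4)**2 = 14161/16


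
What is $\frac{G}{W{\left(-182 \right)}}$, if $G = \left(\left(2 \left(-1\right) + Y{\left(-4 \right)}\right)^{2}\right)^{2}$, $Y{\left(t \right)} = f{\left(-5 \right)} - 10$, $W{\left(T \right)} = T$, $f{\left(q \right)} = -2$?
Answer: $- \frac{2744}{13} \approx -211.08$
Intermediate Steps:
$Y{\left(t \right)} = -12$ ($Y{\left(t \right)} = -2 - 10 = -12$)
$G = 38416$ ($G = \left(\left(2 \left(-1\right) - 12\right)^{2}\right)^{2} = \left(\left(-2 - 12\right)^{2}\right)^{2} = \left(\left(-14\right)^{2}\right)^{2} = 196^{2} = 38416$)
$\frac{G}{W{\left(-182 \right)}} = \frac{38416}{-182} = 38416 \left(- \frac{1}{182}\right) = - \frac{2744}{13}$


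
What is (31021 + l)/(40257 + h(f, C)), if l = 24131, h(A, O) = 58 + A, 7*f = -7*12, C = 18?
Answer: 55152/40303 ≈ 1.3684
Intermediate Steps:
f = -12 (f = (-7*12)/7 = (⅐)*(-84) = -12)
(31021 + l)/(40257 + h(f, C)) = (31021 + 24131)/(40257 + (58 - 12)) = 55152/(40257 + 46) = 55152/40303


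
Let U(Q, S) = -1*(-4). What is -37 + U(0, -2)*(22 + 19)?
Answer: 127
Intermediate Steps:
U(Q, S) = 4
-37 + U(0, -2)*(22 + 19) = -37 + 4*(22 + 19) = -37 + 4*41 = -37 + 164 = 127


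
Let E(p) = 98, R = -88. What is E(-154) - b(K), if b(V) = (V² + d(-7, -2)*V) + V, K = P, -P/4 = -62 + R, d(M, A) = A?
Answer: -359302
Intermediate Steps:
P = 600 (P = -4*(-62 - 88) = -4*(-150) = 600)
K = 600
b(V) = V² - V (b(V) = (V² - 2*V) + V = V² - V)
E(-154) - b(K) = 98 - 600*(-1 + 600) = 98 - 600*599 = 98 - 1*359400 = 98 - 359400 = -359302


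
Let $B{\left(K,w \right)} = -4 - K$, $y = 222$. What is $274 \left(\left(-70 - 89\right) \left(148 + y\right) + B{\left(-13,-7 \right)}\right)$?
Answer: $-16116954$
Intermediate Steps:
$274 \left(\left(-70 - 89\right) \left(148 + y\right) + B{\left(-13,-7 \right)}\right) = 274 \left(\left(-70 - 89\right) \left(148 + 222\right) - -9\right) = 274 \left(\left(-159\right) 370 + \left(-4 + 13\right)\right) = 274 \left(-58830 + 9\right) = 274 \left(-58821\right) = -16116954$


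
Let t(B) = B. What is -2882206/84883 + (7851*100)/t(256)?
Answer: 16475949641/5432512 ≈ 3032.8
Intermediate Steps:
-2882206/84883 + (7851*100)/t(256) = -2882206/84883 + (7851*100)/256 = -2882206*1/84883 + 785100*(1/256) = -2882206/84883 + 196275/64 = 16475949641/5432512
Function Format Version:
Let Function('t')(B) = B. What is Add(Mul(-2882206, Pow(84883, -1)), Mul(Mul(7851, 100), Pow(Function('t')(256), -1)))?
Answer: Rational(16475949641, 5432512) ≈ 3032.8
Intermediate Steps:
Add(Mul(-2882206, Pow(84883, -1)), Mul(Mul(7851, 100), Pow(Function('t')(256), -1))) = Add(Mul(-2882206, Pow(84883, -1)), Mul(Mul(7851, 100), Pow(256, -1))) = Add(Mul(-2882206, Rational(1, 84883)), Mul(785100, Rational(1, 256))) = Add(Rational(-2882206, 84883), Rational(196275, 64)) = Rational(16475949641, 5432512)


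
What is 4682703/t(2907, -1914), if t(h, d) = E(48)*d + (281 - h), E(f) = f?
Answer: -4682703/94498 ≈ -49.553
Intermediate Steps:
t(h, d) = 281 - h + 48*d (t(h, d) = 48*d + (281 - h) = 281 - h + 48*d)
4682703/t(2907, -1914) = 4682703/(281 - 1*2907 + 48*(-1914)) = 4682703/(281 - 2907 - 91872) = 4682703/(-94498) = 4682703*(-1/94498) = -4682703/94498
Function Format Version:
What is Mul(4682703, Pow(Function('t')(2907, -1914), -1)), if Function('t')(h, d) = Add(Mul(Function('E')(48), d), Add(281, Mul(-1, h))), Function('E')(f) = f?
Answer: Rational(-4682703, 94498) ≈ -49.553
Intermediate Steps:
Function('t')(h, d) = Add(281, Mul(-1, h), Mul(48, d)) (Function('t')(h, d) = Add(Mul(48, d), Add(281, Mul(-1, h))) = Add(281, Mul(-1, h), Mul(48, d)))
Mul(4682703, Pow(Function('t')(2907, -1914), -1)) = Mul(4682703, Pow(Add(281, Mul(-1, 2907), Mul(48, -1914)), -1)) = Mul(4682703, Pow(Add(281, -2907, -91872), -1)) = Mul(4682703, Pow(-94498, -1)) = Mul(4682703, Rational(-1, 94498)) = Rational(-4682703, 94498)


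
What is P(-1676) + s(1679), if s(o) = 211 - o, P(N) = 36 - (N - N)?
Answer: -1432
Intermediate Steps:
P(N) = 36 (P(N) = 36 - 1*0 = 36 + 0 = 36)
P(-1676) + s(1679) = 36 + (211 - 1*1679) = 36 + (211 - 1679) = 36 - 1468 = -1432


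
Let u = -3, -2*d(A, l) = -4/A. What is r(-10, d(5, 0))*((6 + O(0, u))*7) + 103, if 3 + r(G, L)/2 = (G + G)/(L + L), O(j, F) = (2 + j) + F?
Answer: -1857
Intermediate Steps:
d(A, l) = 2/A (d(A, l) = -(-2)/A = 2/A)
O(j, F) = 2 + F + j
r(G, L) = -6 + 2*G/L (r(G, L) = -6 + 2*((G + G)/(L + L)) = -6 + 2*((2*G)/((2*L))) = -6 + 2*((2*G)*(1/(2*L))) = -6 + 2*(G/L) = -6 + 2*G/L)
r(-10, d(5, 0))*((6 + O(0, u))*7) + 103 = (-6 + 2*(-10)/(2/5))*((6 + (2 - 3 + 0))*7) + 103 = (-6 + 2*(-10)/(2*(⅕)))*((6 - 1)*7) + 103 = (-6 + 2*(-10)/(⅖))*(5*7) + 103 = (-6 + 2*(-10)*(5/2))*35 + 103 = (-6 - 50)*35 + 103 = -56*35 + 103 = -1960 + 103 = -1857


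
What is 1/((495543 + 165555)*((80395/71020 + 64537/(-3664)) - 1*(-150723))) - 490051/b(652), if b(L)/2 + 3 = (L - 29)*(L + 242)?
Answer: -8144242451852691551725/18512396186702652396162 ≈ -0.43993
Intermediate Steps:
b(L) = -6 + 2*(-29 + L)*(242 + L) (b(L) = -6 + 2*((L - 29)*(L + 242)) = -6 + 2*((-29 + L)*(242 + L)) = -6 + 2*(-29 + L)*(242 + L))
1/((495543 + 165555)*((80395/71020 + 64537/(-3664)) - 1*(-150723))) - 490051/b(652) = 1/((495543 + 165555)*((80395/71020 + 64537/(-3664)) - 1*(-150723))) - 490051/(-14042 + 2*652**2 + 426*652) = 1/(661098*((80395*(1/71020) + 64537*(-1/3664)) + 150723)) - 490051/(-14042 + 2*425104 + 277752) = 1/(661098*((16079/14204 - 64537/3664) + 150723)) - 490051/(-14042 + 850208 + 277752) = 1/(661098*(-214442523/13010864 + 150723)) - 490051/1113918 = 1/(661098*(1960822012149/13010864)) - 490051*1/1113918 = (1/661098)*(13010864/1960822012149) - 490051/1113918 = 6505432/648147755293839801 - 490051/1113918 = -8144242451852691551725/18512396186702652396162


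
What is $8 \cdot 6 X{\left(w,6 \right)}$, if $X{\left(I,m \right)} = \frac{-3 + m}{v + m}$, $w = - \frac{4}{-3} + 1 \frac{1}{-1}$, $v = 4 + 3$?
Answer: $\frac{144}{13} \approx 11.077$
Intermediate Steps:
$v = 7$
$w = \frac{1}{3}$ ($w = \left(-4\right) \left(- \frac{1}{3}\right) + 1 \left(-1\right) = \frac{4}{3} - 1 = \frac{1}{3} \approx 0.33333$)
$X{\left(I,m \right)} = \frac{-3 + m}{7 + m}$
$8 \cdot 6 X{\left(w,6 \right)} = 8 \cdot 6 \frac{-3 + 6}{7 + 6} = 48 \cdot \frac{1}{13} \cdot 3 = 48 \cdot \frac{3}{13} = \frac{144}{13}$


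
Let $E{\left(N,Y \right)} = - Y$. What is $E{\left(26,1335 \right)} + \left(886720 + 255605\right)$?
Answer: $1140990$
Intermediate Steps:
$E{\left(26,1335 \right)} + \left(886720 + 255605\right) = \left(-1\right) 1335 + \left(886720 + 255605\right) = -1335 + 1142325 = 1140990$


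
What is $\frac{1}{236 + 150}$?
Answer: $\frac{1}{386} \approx 0.0025907$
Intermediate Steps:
$\frac{1}{236 + 150} = \frac{1}{386}$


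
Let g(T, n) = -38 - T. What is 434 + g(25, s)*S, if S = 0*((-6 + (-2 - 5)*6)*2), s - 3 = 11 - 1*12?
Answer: 434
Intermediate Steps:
s = 2 (s = 3 + (11 - 1*12) = 3 + (11 - 12) = 3 - 1 = 2)
S = 0 (S = 0*((-6 - 7*6)*2) = 0*((-6 - 42)*2) = 0*(-48*2) = 0*(-96) = 0)
434 + g(25, s)*S = 434 + (-38 - 1*25)*0 = 434 + (-38 - 25)*0 = 434 - 63*0 = 434 + 0 = 434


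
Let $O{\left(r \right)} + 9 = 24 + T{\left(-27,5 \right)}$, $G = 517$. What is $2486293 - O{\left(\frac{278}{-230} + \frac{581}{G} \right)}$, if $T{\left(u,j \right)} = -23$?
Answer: $2486301$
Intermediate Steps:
$O{\left(r \right)} = -8$ ($O{\left(r \right)} = -9 + \left(24 - 23\right) = -9 + 1 = -8$)
$2486293 - O{\left(\frac{278}{-230} + \frac{581}{G} \right)} = 2486293 - -8 = 2486293 + 8 = 2486301$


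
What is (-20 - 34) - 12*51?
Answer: -666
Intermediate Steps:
(-20 - 34) - 12*51 = -54 - 612 = -666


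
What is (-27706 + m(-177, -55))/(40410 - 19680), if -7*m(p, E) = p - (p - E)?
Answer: -64629/48370 ≈ -1.3361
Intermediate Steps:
m(p, E) = -E/7 (m(p, E) = -(p - (p - E))/7 = -(p + (E - p))/7 = -E/7)
(-27706 + m(-177, -55))/(40410 - 19680) = (-27706 - 1/7*(-55))/(40410 - 19680) = (-27706 + 55/7)/20730 = -193887/7*1/20730 = -64629/48370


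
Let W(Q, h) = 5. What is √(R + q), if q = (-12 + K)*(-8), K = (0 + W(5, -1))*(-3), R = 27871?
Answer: √28087 ≈ 167.59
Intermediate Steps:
K = -15 (K = (0 + 5)*(-3) = 5*(-3) = -15)
q = 216 (q = (-12 - 15)*(-8) = -27*(-8) = 216)
√(R + q) = √(27871 + 216) = √28087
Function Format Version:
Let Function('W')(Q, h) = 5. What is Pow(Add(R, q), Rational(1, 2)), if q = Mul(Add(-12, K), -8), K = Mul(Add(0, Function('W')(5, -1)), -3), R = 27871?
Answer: Pow(28087, Rational(1, 2)) ≈ 167.59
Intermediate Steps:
K = -15 (K = Mul(Add(0, 5), -3) = Mul(5, -3) = -15)
q = 216 (q = Mul(Add(-12, -15), -8) = Mul(-27, -8) = 216)
Pow(Add(R, q), Rational(1, 2)) = Pow(Add(27871, 216), Rational(1, 2)) = Pow(28087, Rational(1, 2))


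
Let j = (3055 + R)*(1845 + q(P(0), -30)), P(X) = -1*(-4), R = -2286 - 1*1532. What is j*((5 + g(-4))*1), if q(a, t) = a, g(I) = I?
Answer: -1410787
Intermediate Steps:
R = -3818 (R = -2286 - 1532 = -3818)
P(X) = 4
j = -1410787 (j = (3055 - 3818)*(1845 + 4) = -763*1849 = -1410787)
j*((5 + g(-4))*1) = -1410787*(5 - 4) = -1410787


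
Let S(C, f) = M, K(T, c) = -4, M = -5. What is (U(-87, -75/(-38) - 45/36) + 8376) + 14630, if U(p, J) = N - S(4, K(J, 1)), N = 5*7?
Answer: 23046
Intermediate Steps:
N = 35
S(C, f) = -5
U(p, J) = 40 (U(p, J) = 35 - 1*(-5) = 35 + 5 = 40)
(U(-87, -75/(-38) - 45/36) + 8376) + 14630 = (40 + 8376) + 14630 = 8416 + 14630 = 23046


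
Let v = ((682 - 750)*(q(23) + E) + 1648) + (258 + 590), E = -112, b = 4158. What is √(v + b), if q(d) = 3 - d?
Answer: √15630 ≈ 125.02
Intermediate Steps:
v = 11472 (v = ((682 - 750)*((3 - 1*23) - 112) + 1648) + (258 + 590) = (-68*((3 - 23) - 112) + 1648) + 848 = (-68*(-20 - 112) + 1648) + 848 = (-68*(-132) + 1648) + 848 = (8976 + 1648) + 848 = 10624 + 848 = 11472)
√(v + b) = √(11472 + 4158) = √15630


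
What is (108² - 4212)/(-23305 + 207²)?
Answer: 1863/4886 ≈ 0.38129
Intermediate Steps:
(108² - 4212)/(-23305 + 207²) = (11664 - 4212)/(-23305 + 42849) = 7452/19544 = 7452*(1/19544) = 1863/4886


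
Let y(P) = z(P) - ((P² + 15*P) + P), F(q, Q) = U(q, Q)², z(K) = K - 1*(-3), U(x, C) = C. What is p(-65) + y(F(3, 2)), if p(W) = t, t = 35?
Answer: -38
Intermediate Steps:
z(K) = 3 + K (z(K) = K + 3 = 3 + K)
p(W) = 35
F(q, Q) = Q²
y(P) = 3 - P² - 15*P (y(P) = (3 + P) - ((P² + 15*P) + P) = (3 + P) - (P² + 16*P) = (3 + P) + (-P² - 16*P) = 3 - P² - 15*P)
p(-65) + y(F(3, 2)) = 35 + (3 - (2²)² - 15*2²) = 35 + (3 - 1*4² - 15*4) = 35 + (3 - 1*16 - 60) = 35 + (3 - 16 - 60) = 35 - 73 = -38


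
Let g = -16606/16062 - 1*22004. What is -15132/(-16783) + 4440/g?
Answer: 159670891788/228148653257 ≈ 0.69985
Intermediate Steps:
g = -176722427/8031 (g = -16606*1/16062 - 22004 = -8303/8031 - 22004 = -176722427/8031 ≈ -22005.)
-15132/(-16783) + 4440/g = -15132/(-16783) + 4440/(-176722427/8031) = -15132*(-1/16783) + 4440*(-8031/176722427) = 1164/1291 - 35657640/176722427 = 159670891788/228148653257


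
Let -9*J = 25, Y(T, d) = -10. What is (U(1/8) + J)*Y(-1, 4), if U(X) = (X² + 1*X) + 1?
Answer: 4715/288 ≈ 16.372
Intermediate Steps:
J = -25/9 (J = -⅑*25 = -25/9 ≈ -2.7778)
U(X) = 1 + X + X² (U(X) = (X² + X) + 1 = (X + X²) + 1 = 1 + X + X²)
(U(1/8) + J)*Y(-1, 4) = ((1 + 1/8 + (1/8)²) - 25/9)*(-10) = ((1 + ⅛ + (⅛)²) - 25/9)*(-10) = ((1 + ⅛ + 1/64) - 25/9)*(-10) = (73/64 - 25/9)*(-10) = -943/576*(-10) = 4715/288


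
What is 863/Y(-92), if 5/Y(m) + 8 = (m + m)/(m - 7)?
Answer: -524704/495 ≈ -1060.0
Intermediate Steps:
Y(m) = 5/(-8 + 2*m/(-7 + m)) (Y(m) = 5/(-8 + (m + m)/(m - 7)) = 5/(-8 + (2*m)/(-7 + m)) = 5/(-8 + 2*m/(-7 + m)))
863/Y(-92) = 863/((5*(7 - 1*(-92))/(2*(-28 + 3*(-92))))) = 863/((5*(7 + 92)/(2*(-28 - 276)))) = 863/(((5/2)*99/(-304))) = 863/(((5/2)*(-1/304)*99)) = 863/(-495/608) = 863*(-608/495) = -524704/495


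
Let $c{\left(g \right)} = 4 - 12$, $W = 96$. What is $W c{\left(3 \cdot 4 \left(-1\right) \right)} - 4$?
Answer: $-772$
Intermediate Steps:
$c{\left(g \right)} = -8$ ($c{\left(g \right)} = 4 - 12 = -8$)
$W c{\left(3 \cdot 4 \left(-1\right) \right)} - 4 = 96 \left(-8\right) - 4 = -768 - 4 = -772$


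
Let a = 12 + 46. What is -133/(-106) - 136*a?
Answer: -835995/106 ≈ -7886.7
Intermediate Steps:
a = 58
-133/(-106) - 136*a = -133/(-106) - 136*58 = -133*(-1/106) - 7888 = 133/106 - 7888 = -835995/106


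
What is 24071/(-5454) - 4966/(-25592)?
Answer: -147235117/34894692 ≈ -4.2194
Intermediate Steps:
24071/(-5454) - 4966/(-25592) = 24071*(-1/5454) - 4966*(-1/25592) = -24071/5454 + 2483/12796 = -147235117/34894692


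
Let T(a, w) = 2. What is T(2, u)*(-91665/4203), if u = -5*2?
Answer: -20370/467 ≈ -43.619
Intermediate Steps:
u = -10
T(2, u)*(-91665/4203) = 2*(-91665/4203) = 2*(-91665*1/4203) = 2*(-10185/467) = -20370/467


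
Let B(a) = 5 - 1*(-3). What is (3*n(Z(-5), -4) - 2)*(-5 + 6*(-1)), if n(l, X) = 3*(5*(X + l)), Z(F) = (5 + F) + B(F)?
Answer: -1958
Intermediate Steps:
B(a) = 8 (B(a) = 5 + 3 = 8)
Z(F) = 13 + F (Z(F) = (5 + F) + 8 = 13 + F)
n(l, X) = 15*X + 15*l (n(l, X) = 3*(5*X + 5*l) = 15*X + 15*l)
(3*n(Z(-5), -4) - 2)*(-5 + 6*(-1)) = (3*(15*(-4) + 15*(13 - 5)) - 2)*(-5 + 6*(-1)) = (3*(-60 + 15*8) - 2)*(-5 - 6) = (3*(-60 + 120) - 2)*(-11) = (3*60 - 2)*(-11) = (180 - 2)*(-11) = 178*(-11) = -1958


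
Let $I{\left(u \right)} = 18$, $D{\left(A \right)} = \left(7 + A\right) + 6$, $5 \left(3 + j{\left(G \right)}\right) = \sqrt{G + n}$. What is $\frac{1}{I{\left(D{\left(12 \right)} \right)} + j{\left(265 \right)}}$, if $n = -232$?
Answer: $\frac{125}{1864} - \frac{5 \sqrt{33}}{5592} \approx 0.061924$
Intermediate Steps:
$j{\left(G \right)} = -3 + \frac{\sqrt{-232 + G}}{5}$ ($j{\left(G \right)} = -3 + \frac{\sqrt{G - 232}}{5} = -3 + \frac{\sqrt{-232 + G}}{5}$)
$D{\left(A \right)} = 13 + A$
$\frac{1}{I{\left(D{\left(12 \right)} \right)} + j{\left(265 \right)}} = \frac{1}{18 - \left(3 - \frac{\sqrt{-232 + 265}}{5}\right)} = \frac{1}{18 - \left(3 - \frac{\sqrt{33}}{5}\right)} = \frac{1}{15 + \frac{\sqrt{33}}{5}}$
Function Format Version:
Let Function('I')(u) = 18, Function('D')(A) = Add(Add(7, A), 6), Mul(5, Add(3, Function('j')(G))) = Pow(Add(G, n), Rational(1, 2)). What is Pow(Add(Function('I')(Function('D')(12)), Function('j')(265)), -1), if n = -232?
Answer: Add(Rational(125, 1864), Mul(Rational(-5, 5592), Pow(33, Rational(1, 2)))) ≈ 0.061924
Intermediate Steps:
Function('j')(G) = Add(-3, Mul(Rational(1, 5), Pow(Add(-232, G), Rational(1, 2)))) (Function('j')(G) = Add(-3, Mul(Rational(1, 5), Pow(Add(G, -232), Rational(1, 2)))) = Add(-3, Mul(Rational(1, 5), Pow(Add(-232, G), Rational(1, 2)))))
Function('D')(A) = Add(13, A)
Pow(Add(Function('I')(Function('D')(12)), Function('j')(265)), -1) = Pow(Add(18, Add(-3, Mul(Rational(1, 5), Pow(Add(-232, 265), Rational(1, 2))))), -1) = Pow(Add(18, Add(-3, Mul(Rational(1, 5), Pow(33, Rational(1, 2))))), -1) = Pow(Add(15, Mul(Rational(1, 5), Pow(33, Rational(1, 2)))), -1)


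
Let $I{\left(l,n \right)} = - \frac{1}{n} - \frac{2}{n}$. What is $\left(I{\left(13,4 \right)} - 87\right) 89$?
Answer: $- \frac{31239}{4} \approx -7809.8$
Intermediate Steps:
$I{\left(l,n \right)} = - \frac{3}{n}$
$\left(I{\left(13,4 \right)} - 87\right) 89 = \left(- \frac{3}{4} - 87\right) 89 = \left(- \frac{351}{4}\right) 89 = - \frac{31239}{4}$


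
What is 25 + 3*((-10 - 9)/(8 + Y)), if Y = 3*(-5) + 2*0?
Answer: 232/7 ≈ 33.143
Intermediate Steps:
Y = -15 (Y = -15 + 0 = -15)
25 + 3*((-10 - 9)/(8 + Y)) = 25 + 3*((-10 - 9)/(8 - 15)) = 25 + 3*(-19/(-7)) = 25 + 3*(-19*(-⅐)) = 25 + 3*(19/7) = 25 + 57/7 = 232/7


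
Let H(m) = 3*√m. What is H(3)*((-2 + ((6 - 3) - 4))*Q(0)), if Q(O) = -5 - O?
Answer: 45*√3 ≈ 77.942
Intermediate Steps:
H(3)*((-2 + ((6 - 3) - 4))*Q(0)) = (3*√3)*((-2 + ((6 - 3) - 4))*(-5 - 1*0)) = (3*√3)*((-2 + (3 - 4))*(-5 + 0)) = (3*√3)*((-2 - 1)*(-5)) = (3*√3)*(-3*(-5)) = (3*√3)*15 = 45*√3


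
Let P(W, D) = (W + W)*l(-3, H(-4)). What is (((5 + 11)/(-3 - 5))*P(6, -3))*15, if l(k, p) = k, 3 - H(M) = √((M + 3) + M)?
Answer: 1080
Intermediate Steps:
H(M) = 3 - √(3 + 2*M) (H(M) = 3 - √((M + 3) + M) = 3 - √((3 + M) + M) = 3 - √(3 + 2*M))
P(W, D) = -6*W (P(W, D) = (W + W)*(-3) = (2*W)*(-3) = -6*W)
(((5 + 11)/(-3 - 5))*P(6, -3))*15 = (((5 + 11)/(-3 - 5))*(-6*6))*15 = ((16/(-8))*(-36))*15 = ((16*(-⅛))*(-36))*15 = -2*(-36)*15 = 72*15 = 1080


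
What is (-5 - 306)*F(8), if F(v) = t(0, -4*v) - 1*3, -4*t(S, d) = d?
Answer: -1555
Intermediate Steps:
t(S, d) = -d/4
F(v) = -3 + v (F(v) = -(-1)*v - 1*3 = v - 3 = -3 + v)
(-5 - 306)*F(8) = (-5 - 306)*(-3 + 8) = -311*5 = -1555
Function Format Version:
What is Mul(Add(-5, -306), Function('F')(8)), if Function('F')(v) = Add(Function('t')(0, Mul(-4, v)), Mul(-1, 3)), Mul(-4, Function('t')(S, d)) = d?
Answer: -1555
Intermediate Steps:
Function('t')(S, d) = Mul(Rational(-1, 4), d)
Function('F')(v) = Add(-3, v) (Function('F')(v) = Add(Mul(Rational(-1, 4), Mul(-4, v)), Mul(-1, 3)) = Add(v, -3) = Add(-3, v))
Mul(Add(-5, -306), Function('F')(8)) = Mul(Add(-5, -306), Add(-3, 8)) = Mul(-311, 5) = -1555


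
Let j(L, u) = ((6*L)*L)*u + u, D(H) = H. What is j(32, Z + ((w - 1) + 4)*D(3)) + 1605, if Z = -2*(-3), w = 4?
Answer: 167520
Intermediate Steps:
Z = 6
j(L, u) = u + 6*u*L**2 (j(L, u) = (6*L**2)*u + u = 6*u*L**2 + u = u + 6*u*L**2)
j(32, Z + ((w - 1) + 4)*D(3)) + 1605 = (6 + ((4 - 1) + 4)*3)*(1 + 6*32**2) + 1605 = (6 + (3 + 4)*3)*(1 + 6*1024) + 1605 = (6 + 7*3)*(1 + 6144) + 1605 = (6 + 21)*6145 + 1605 = 27*6145 + 1605 = 165915 + 1605 = 167520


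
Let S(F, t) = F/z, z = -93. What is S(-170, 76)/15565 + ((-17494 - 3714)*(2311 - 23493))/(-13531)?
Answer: -18579358128950/559620897 ≈ -33200.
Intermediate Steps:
S(F, t) = -F/93 (S(F, t) = F/(-93) = F*(-1/93) = -F/93)
S(-170, 76)/15565 + ((-17494 - 3714)*(2311 - 23493))/(-13531) = -1/93*(-170)/15565 + ((-17494 - 3714)*(2311 - 23493))/(-13531) = (170/93)*(1/15565) - 21208*(-21182)*(-1/13531) = 34/289509 + 449227856*(-1/13531) = 34/289509 - 64175408/1933 = -18579358128950/559620897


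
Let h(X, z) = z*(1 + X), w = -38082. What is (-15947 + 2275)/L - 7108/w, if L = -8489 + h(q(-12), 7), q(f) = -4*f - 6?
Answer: 72357176/38976927 ≈ 1.8564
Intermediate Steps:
q(f) = -6 - 4*f
L = -8188 (L = -8489 + 7*(1 + (-6 - 4*(-12))) = -8489 + 7*(1 + (-6 + 48)) = -8489 + 7*(1 + 42) = -8489 + 7*43 = -8489 + 301 = -8188)
(-15947 + 2275)/L - 7108/w = (-15947 + 2275)/(-8188) - 7108/(-38082) = -13672*(-1/8188) - 7108*(-1/38082) = 3418/2047 + 3554/19041 = 72357176/38976927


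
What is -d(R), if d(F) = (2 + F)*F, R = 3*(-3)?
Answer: -63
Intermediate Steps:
R = -9
d(F) = F*(2 + F)
-d(R) = -(-9)*(2 - 9) = -(-9)*(-7) = -1*63 = -63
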